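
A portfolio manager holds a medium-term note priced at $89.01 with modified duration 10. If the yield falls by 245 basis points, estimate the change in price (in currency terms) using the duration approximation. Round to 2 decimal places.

+$21.81

Duration approximation: ΔP/P ≈ -D_mod · Δy = -10 × (-0.0245) = +0.245000.
ΔP ≈ 89.01 × (+0.245000) = +21.80745.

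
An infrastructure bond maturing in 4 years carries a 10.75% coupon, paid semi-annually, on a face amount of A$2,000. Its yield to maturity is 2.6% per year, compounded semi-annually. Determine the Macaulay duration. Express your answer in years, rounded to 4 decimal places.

3.4463 years

Periodic yield y = 0.013. Discount each cash flow and weight by its period:
  t   CF        PV=CF/(1+0.013)^t    t·PV
  1       107.50       106.1204       106.1204
  2       107.50       104.7586       209.5171
  3       107.50       103.4142       310.2426
  4       107.50       102.0871       408.3482
  5       107.50       100.7770       503.8848
  6       107.50        99.4837       596.9020
  7       107.50        98.2070       687.4488
  8     2,107.50     1,900.6057    15,204.8454
  Σ                  2,615.4535    18,027.3094
Price P = Σ PV = 2,615.4535.
Macaulay duration = Σ(t·PV) / P = 18,027.3094 / 2,615.4535 = 6.89261 half-year periods.
In years: 6.89261 / 2 = 3.44631 years.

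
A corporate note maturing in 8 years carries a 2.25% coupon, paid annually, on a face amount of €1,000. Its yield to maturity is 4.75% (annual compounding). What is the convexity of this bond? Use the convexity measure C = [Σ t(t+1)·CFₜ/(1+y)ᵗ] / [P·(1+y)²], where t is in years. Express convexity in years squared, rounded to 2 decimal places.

58.51

With y = 0.0475:
  t   CF        PV=CF/(1+0.0475)^t    t·PV        t(t+1)·PV
  1        22.50        21.4797        21.4797          42.9594
  2        22.50        20.5057        41.0114         123.0342
  3        22.50        19.5758        58.7275         234.9101
  4        22.50        18.6882        74.7526         373.7631
  5        22.50        17.8407        89.2036         535.2216
  6        22.50        17.0317       102.1903         715.3319
  7        22.50        16.2594       113.8157         910.5259
  8     1,022.50       705.3929     5,643.1429      50,788.2864
  Σ                    836.7741     6,144.3238      53,724.0326
P = 836.7741.
Convexity = Σ t(t+1)·PV / [P·(1+y)²] = 53,724.0326 / (836.7741 × 1.097256) = 58.51299.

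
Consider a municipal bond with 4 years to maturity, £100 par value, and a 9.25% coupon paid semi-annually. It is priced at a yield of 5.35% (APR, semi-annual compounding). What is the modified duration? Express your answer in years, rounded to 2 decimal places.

Periodic yield y = 0.02675. First find Macaulay duration:
  t   CF        PV=CF/(1+0.02675)^t    t·PV
  1        4.625         4.5045         4.5045
  2        4.625         4.3871         8.7743
  3        4.625         4.2728        12.8185
  4        4.625         4.1615        16.6461
  5        4.625         4.0531        20.2655
  6        4.625         3.9475        23.6851
  7        4.625         3.8447        26.9127
  8      104.625        84.7067       677.6536
  Σ                    113.8780       791.2604
P = 113.8780; Macaulay duration = 791.2604 / 113.8780 = 6.94832 half-year periods = 3.47416 years.
Modified duration = D_Mac / (1 + y) = 3.47416 / 1.02675 = 3.38365 years.

3.38 years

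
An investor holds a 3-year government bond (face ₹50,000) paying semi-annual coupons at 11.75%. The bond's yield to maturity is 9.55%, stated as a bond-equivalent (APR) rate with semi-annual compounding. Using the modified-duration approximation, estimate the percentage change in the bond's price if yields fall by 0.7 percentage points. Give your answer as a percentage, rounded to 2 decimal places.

+1.75%

Periodic yield y = 0.04775. Modified duration first:
  t   CF        PV=CF/(1+0.04775)^t    t·PV
  1     2,937.50     2,803.6268     2,803.6268
  2     2,937.50     2,675.8548     5,351.7095
  3     2,937.50     2,553.9058     7,661.7173
  4     2,937.50     2,437.5144     9,750.0578
  5     2,937.50     2,326.4275    11,632.1376
  6    52,937.50    40,014.5015   240,087.0089
  Σ                 52,811.8308   277,286.2579
P = 52,811.8308; D_Mac = 5.25046 half-year periods = 2.62523 yrs; D_mod = 2.62523/(1+0.04775) = 2.50559 yrs.
ΔP/P ≈ -D_mod · Δy = -2.50559 × (-0.007) = +0.017539 = +1.7539%.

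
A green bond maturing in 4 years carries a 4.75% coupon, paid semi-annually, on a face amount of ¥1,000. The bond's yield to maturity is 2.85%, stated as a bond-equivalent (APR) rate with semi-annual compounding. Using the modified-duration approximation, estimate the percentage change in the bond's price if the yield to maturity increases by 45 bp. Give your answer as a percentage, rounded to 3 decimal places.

-1.643%

Periodic yield y = 0.01425. Modified duration first:
  t   CF        PV=CF/(1+0.01425)^t    t·PV
  1        23.75        23.4163        23.4163
  2        23.75        23.0873        46.1746
  3        23.75        22.7630        68.2889
  4        23.75        22.4431        89.7725
  5        23.75        22.1278       110.6391
  6        23.75        21.8169       130.9015
  7        23.75        21.5104       150.5728
  8     1,023.75       914.1844     7,313.4748
  Σ                  1,071.3492     7,933.2406
P = 1,071.3492; D_Mac = 7.40491 half-year periods = 3.70245 yrs; D_mod = 3.70245/(1+0.01425) = 3.65043 yrs.
ΔP/P ≈ -D_mod · Δy = -3.65043 × (+0.0045) = -0.016427 = -1.6427%.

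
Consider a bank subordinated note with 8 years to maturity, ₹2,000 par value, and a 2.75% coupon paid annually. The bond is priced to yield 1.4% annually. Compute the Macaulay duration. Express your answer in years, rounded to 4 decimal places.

7.3293 years

Periodic yield y = 0.014. Discount each cash flow and weight by its year:
  t   CF        PV=CF/(1+0.014)^t    t·PV
  1        55.00        54.2406        54.2406
  2        55.00        53.4917       106.9835
  3        55.00        52.7532       158.2596
  4        55.00        52.0249       208.0994
  5        55.00        51.3066       256.5328
  6        55.00        50.5982       303.5891
  7        55.00        49.8996       349.2972
  8     2,055.00     1,838.6886    14,709.5089
  Σ                  2,203.0034    16,146.5111
Price P = Σ PV = 2,203.0034.
Macaulay duration = Σ(t·PV) / P = 16,146.5111 / 2,203.0034 = 7.32932 years.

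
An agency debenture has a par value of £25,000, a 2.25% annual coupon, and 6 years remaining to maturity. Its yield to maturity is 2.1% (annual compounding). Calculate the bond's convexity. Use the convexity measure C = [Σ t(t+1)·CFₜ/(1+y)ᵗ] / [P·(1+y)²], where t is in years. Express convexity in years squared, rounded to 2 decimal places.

With y = 0.021:
  t   CF        PV=CF/(1+0.021)^t    t·PV        t(t+1)·PV
  1       562.50       550.9305       550.9305       1,101.8609
  2       562.50       539.5989     1,079.1978       3,237.5933
  3       562.50       528.5004     1,585.5011       6,342.0045
  4       562.50       517.6301     2,070.5206      10,352.6029
  5       562.50       506.9835     2,534.9174      15,209.5047
  6    25,562.50    22,565.7033   135,394.2196     947,759.5369
  Σ                 25,209.3466   143,215.2869     984,003.1032
P = 25,209.3466.
Convexity = Σ t(t+1)·PV / [P·(1+y)²] = 984,003.1032 / (25,209.3466 × 1.042441) = 37.44410.

37.44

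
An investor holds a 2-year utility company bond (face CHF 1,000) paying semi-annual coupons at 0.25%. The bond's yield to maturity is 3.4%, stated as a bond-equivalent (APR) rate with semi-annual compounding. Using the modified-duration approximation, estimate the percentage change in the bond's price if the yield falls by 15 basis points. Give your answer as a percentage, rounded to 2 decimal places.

Periodic yield y = 0.017. Modified duration first:
  t   CF        PV=CF/(1+0.017)^t    t·PV
  1         1.25         1.2291         1.2291
  2         1.25         1.2086         2.4171
  3         1.25         1.1884         3.5651
  4     1,001.25       935.9631     3,743.8523
  Σ                    939.5891     3,751.0636
P = 939.5891; D_Mac = 3.99224 half-year periods = 1.99612 yrs; D_mod = 1.99612/(1+0.017) = 1.96275 yrs.
ΔP/P ≈ -D_mod · Δy = -1.96275 × (-0.0015) = +0.002944 = +0.2944%.

+0.29%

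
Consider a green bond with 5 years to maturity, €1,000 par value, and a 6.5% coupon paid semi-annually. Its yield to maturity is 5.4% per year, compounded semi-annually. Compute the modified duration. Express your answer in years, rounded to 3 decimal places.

Periodic yield y = 0.027. First find Macaulay duration:
  t   CF        PV=CF/(1+0.027)^t    t·PV
  1        32.50        31.6456        31.6456
  2        32.50        30.8136        61.6272
  3        32.50        30.0035        90.0105
  4        32.50        29.2147       116.8588
  5        32.50        28.4467       142.2333
  6        32.50        27.6988       166.1927
  7        32.50        26.9706       188.7940
  8        32.50        26.2615       210.0921
  9        32.50        25.5711       230.1399
  10    1,032.50       791.0166     7,910.1665
  Σ                  1,047.6427     9,147.7606
P = 1,047.6427; Macaulay duration = 9,147.7606 / 1,047.6427 = 8.73176 half-year periods = 4.36588 years.
Modified duration = D_Mac / (1 + y) = 4.36588 / 1.027 = 4.25110 years.

4.251 years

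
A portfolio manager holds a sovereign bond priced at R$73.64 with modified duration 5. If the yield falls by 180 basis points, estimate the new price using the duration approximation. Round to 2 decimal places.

Duration approximation: ΔP/P ≈ -D_mod · Δy = -5 × (-0.018) = +0.090000.
New price ≈ 73.64 × (1 + 0.090000) = 80.26760.

R$80.27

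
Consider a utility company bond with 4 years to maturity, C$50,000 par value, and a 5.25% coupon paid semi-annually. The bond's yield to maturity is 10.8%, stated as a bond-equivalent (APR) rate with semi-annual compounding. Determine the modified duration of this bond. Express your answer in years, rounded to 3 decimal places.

Periodic yield y = 0.054. First find Macaulay duration:
  t   CF        PV=CF/(1+0.054)^t    t·PV
  1     1,312.50     1,245.2562     1,245.2562
  2     1,312.50     1,181.4575     2,362.9149
  3     1,312.50     1,120.9274     3,362.7822
  4     1,312.50     1,063.4985     4,253.9939
  5     1,312.50     1,009.0118     5,045.0591
  6     1,312.50       957.3167     5,743.9004
  7     1,312.50       908.2701     6,357.8910
  8    51,312.50    33,689.7887   269,518.3098
  Σ                 41,175.5269   297,890.1074
P = 41,175.5269; Macaulay duration = 297,890.1074 / 41,175.5269 = 7.23464 half-year periods = 3.61732 years.
Modified duration = D_Mac / (1 + y) = 3.61732 / 1.054 = 3.43199 years.

3.432 years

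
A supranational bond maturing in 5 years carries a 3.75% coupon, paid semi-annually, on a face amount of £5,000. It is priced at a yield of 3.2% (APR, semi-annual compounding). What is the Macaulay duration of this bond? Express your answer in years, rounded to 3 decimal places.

Periodic yield y = 0.016. Discount each cash flow and weight by its period:
  t   CF        PV=CF/(1+0.016)^t    t·PV
  1        93.75        92.2736        92.2736
  2        93.75        90.8205       181.6410
  3        93.75        89.3903       268.1708
  4        93.75        87.9825       351.9301
  5        93.75        86.5970       432.9849
  6        93.75        85.2332       511.3995
  7        93.75        83.8910       587.2369
  8        93.75        82.5699       660.5590
  9        93.75        81.2696       731.4260
  10    5,093.75     4,346.1083    43,461.0832
  Σ                  5,126.1359    47,278.7050
Price P = Σ PV = 5,126.1359.
Macaulay duration = Σ(t·PV) / P = 47,278.7050 / 5,126.1359 = 9.22307 half-year periods.
In years: 9.22307 / 2 = 4.61153 years.

4.612 years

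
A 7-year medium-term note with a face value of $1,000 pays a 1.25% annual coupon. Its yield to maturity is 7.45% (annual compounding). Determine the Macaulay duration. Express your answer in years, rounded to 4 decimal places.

6.6752 years

Periodic yield y = 0.0745. Discount each cash flow and weight by its year:
  t   CF        PV=CF/(1+0.0745)^t    t·PV
  1        12.50        11.6333        11.6333
  2        12.50        10.8267        21.6535
  3        12.50        10.0761        30.2282
  4        12.50         9.3774        37.5098
  5        12.50         8.7273        43.6363
  6        12.50         8.1222        48.7330
  7     1,012.50       612.2800     4,285.9602
  Σ                    671.0430     4,479.3542
Price P = Σ PV = 671.0430.
Macaulay duration = Σ(t·PV) / P = 4,479.3542 / 671.0430 = 6.67521 years.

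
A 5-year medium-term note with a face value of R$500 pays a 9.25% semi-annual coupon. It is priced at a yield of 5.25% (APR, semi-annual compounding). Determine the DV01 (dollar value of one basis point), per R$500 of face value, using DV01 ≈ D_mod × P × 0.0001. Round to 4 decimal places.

R$0.2398

Periodic yield y = 0.02625.
  t   CF        PV=CF/(1+0.02625)^t    t·PV
  1       23.125        22.5335        22.5335
  2       23.125        21.9571        43.9142
  3       23.125        21.3955        64.1865
  4       23.125        20.8482        83.3929
  5       23.125        20.3150       101.5748
  6       23.125        19.7953       118.7720
  7       23.125        19.2890       135.0229
  8       23.125        18.7956       150.3649
  9       23.125        18.3148       164.8336
  10     523.125       403.7140     4,037.1397
  Σ                    586.9580     4,921.7349
P = 586.9580; D_Mac = 8.38516 half-year periods = 4.19258 yrs; D_mod = 4.08534 yrs.
DV01 ≈ 4.08534 × 586.9580 × 0.0001 = 0.239792.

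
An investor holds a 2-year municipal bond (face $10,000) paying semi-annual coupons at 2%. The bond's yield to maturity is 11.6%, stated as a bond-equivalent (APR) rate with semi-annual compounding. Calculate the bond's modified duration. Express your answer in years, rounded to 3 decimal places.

1.859 years

Periodic yield y = 0.058. First find Macaulay duration:
  t   CF        PV=CF/(1+0.058)^t    t·PV
  1       100.00        94.5180        94.5180
  2       100.00        89.3364       178.6729
  3       100.00        84.4390       253.3170
  4    10,100.00     8,060.8103    32,243.2414
  Σ                  8,329.1037    32,769.7492
P = 8,329.1037; Macaulay duration = 32,769.7492 / 8,329.1037 = 3.93437 half-year periods = 1.96718 years.
Modified duration = D_Mac / (1 + y) = 1.96718 / 1.058 = 1.85934 years.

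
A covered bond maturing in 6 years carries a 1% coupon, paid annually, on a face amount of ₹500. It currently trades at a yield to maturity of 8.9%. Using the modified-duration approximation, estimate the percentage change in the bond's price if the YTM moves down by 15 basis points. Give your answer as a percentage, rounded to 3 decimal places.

+0.800%

Periodic yield y = 0.089. Modified duration first:
  t   CF        PV=CF/(1+0.089)^t    t·PV
  1         5.00         4.5914         4.5914
  2         5.00         4.2161         8.4323
  3         5.00         3.8716        11.6147
  4         5.00         3.5552        14.2206
  5         5.00         3.2646        16.3230
  6       505.00       302.7778     1,816.6671
  Σ                    322.2767     1,871.8491
P = 322.2767; D_Mac = 5.80821 yrs; D_mod = 5.80821/(1+0.089) = 5.33352 yrs.
ΔP/P ≈ -D_mod · Δy = -5.33352 × (-0.0015) = +0.008000 = +0.8000%.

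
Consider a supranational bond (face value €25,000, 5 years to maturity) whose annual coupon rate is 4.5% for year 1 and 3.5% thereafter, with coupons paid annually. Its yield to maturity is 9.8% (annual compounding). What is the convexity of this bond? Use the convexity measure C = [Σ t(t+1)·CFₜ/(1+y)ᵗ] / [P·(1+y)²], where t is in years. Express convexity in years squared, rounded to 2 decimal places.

22.12

With y = 0.098:
  t   CF        PV=CF/(1+0.098)^t    t·PV        t(t+1)·PV
  1     1,125.00     1,024.5902     1,024.5902       2,049.1803
  2       875.00       725.7773     1,451.5546       4,354.6637
  3       875.00       660.9994     1,982.9981       7,931.9922
  4       875.00       602.0031     2,408.0122      12,040.0610
  5    25,875.00    16,213.1969    81,065.9847     486,395.9080
  Σ                 19,226.5668    87,933.1397     512,771.8053
P = 19,226.5668.
Convexity = Σ t(t+1)·PV / [P·(1+y)²] = 512,771.8053 / (19,226.5668 × 1.205604) = 22.12166.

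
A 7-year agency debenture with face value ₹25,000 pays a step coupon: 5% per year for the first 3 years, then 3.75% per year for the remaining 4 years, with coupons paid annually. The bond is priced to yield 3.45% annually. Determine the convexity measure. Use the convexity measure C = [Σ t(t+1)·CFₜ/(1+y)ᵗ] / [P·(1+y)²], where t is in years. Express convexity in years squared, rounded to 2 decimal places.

44.02

With y = 0.0345:
  t   CF        PV=CF/(1+0.0345)^t    t·PV        t(t+1)·PV
  1     1,250.00     1,208.3132     1,208.3132       2,416.6264
  2     1,250.00     1,168.0166     2,336.0332       7,008.0997
  3     1,250.00     1,129.0639     3,387.1917      13,548.7670
  4       937.50       818.5577     3,274.2308      16,371.1539
  5       937.50       791.2593     3,956.2963      23,737.7776
  6       937.50       764.8712     4,589.2272      32,124.5902
  7    25,937.50    20,455.7143   143,190.0000   1,145,519.9999
  Σ                 26,335.7962   161,941.2924   1,240,727.0148
P = 26,335.7962.
Convexity = Σ t(t+1)·PV / [P·(1+y)²] = 1,240,727.0148 / (26,335.7962 × 1.070190) = 44.02190.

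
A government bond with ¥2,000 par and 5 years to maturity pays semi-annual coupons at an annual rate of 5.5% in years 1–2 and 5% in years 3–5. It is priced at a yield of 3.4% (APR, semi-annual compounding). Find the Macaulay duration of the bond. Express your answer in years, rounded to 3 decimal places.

Periodic yield y = 0.017. Discount each cash flow and weight by its period:
  t   CF        PV=CF/(1+0.017)^t    t·PV
  1        55.00        54.0806        54.0806
  2        55.00        53.1766       106.3533
  3        55.00        52.2877       156.8632
  4        55.00        51.4137       205.6548
  5        50.00        45.9584       229.7922
  6        50.00        45.1902       271.1412
  7        50.00        44.4348       311.0437
  8        50.00        43.6920       349.5364
  9        50.00        42.9617       386.6553
  10    2,050.00     1,731.9858    17,319.8582
  Σ                  2,165.1817    19,390.9788
Price P = Σ PV = 2,165.1817.
Macaulay duration = Σ(t·PV) / P = 19,390.9788 / 2,165.1817 = 8.95582 half-year periods.
In years: 8.95582 / 2 = 4.47791 years.

4.478 years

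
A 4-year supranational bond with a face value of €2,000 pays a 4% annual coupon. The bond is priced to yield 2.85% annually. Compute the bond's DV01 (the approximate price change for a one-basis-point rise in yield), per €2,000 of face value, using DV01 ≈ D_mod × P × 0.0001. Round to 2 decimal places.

Periodic yield y = 0.0285.
  t   CF        PV=CF/(1+0.0285)^t    t·PV
  1        80.00        77.7832        77.7832
  2        80.00        75.6278       151.2556
  3        80.00        73.5321       220.5964
  4     2,080.00     1,858.8577     7,435.4309
  Σ                  2,085.8008     7,885.0660
P = 2,085.8008; D_Mac = 3.78035 yrs; D_mod = 3.67560 yrs.
DV01 ≈ 3.67560 × 2,085.8008 × 0.0001 = 0.766657.

€0.77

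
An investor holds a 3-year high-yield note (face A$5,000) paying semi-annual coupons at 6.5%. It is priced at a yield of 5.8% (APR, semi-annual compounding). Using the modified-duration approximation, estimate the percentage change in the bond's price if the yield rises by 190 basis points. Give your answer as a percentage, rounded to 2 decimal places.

-5.13%

Periodic yield y = 0.029. Modified duration first:
  t   CF        PV=CF/(1+0.029)^t    t·PV
  1       162.50       157.9203       157.9203
  2       162.50       153.4697       306.9394
  3       162.50       149.1445       447.4335
  4       162.50       144.9412       579.7648
  5       162.50       140.8564       704.2818
  6     5,162.50     4,348.7838    26,092.7027
  Σ                  5,095.1159    28,289.0426
P = 5,095.1159; D_Mac = 5.55219 half-year periods = 2.77609 yrs; D_mod = 2.77609/(1+0.029) = 2.69786 yrs.
ΔP/P ≈ -D_mod · Δy = -2.69786 × (+0.019) = -0.051259 = -5.1259%.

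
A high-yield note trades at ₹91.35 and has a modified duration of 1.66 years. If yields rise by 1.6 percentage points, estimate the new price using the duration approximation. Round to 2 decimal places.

Duration approximation: ΔP/P ≈ -D_mod · Δy = -1.66 × (+0.016) = -0.026560.
New price ≈ 91.35 × (1 - 0.026560) = 88.923744.

₹88.92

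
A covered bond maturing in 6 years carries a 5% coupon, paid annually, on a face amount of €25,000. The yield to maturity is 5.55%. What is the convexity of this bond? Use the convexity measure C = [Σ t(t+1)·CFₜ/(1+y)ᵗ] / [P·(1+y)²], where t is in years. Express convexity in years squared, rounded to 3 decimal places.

32.041

With y = 0.0555:
  t   CF        PV=CF/(1+0.0555)^t    t·PV        t(t+1)·PV
  1     1,250.00     1,184.2729     1,184.2729       2,368.5457
  2     1,250.00     1,122.0018     2,244.0035       6,732.0106
  3     1,250.00     1,063.0050     3,189.0149      12,756.0598
  4     1,250.00     1,007.1104     4,028.4414      20,142.2071
  5     1,250.00       954.1548     4,770.7738      28,624.6430
  6    26,250.00    18,983.6572   113,901.9429     797,313.6004
  Σ                 24,314.2019   129,318.4495     867,937.0667
P = 24,314.2019.
Convexity = Σ t(t+1)·PV / [P·(1+y)²] = 867,937.0667 / (24,314.2019 × 1.114080) = 32.04142.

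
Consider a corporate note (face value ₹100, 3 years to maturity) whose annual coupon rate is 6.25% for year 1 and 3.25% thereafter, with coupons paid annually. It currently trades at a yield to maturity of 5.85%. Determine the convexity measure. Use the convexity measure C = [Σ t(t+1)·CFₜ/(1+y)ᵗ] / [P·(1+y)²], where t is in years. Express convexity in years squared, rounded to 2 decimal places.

With y = 0.0585:
  t   CF        PV=CF/(1+0.0585)^t    t·PV        t(t+1)·PV
  1         6.25         5.9046         5.9046          11.8092
  2         3.25         2.9007         5.8014          17.4042
  3       103.25        87.0598       261.1793       1,044.7171
  Σ                     95.8650       272.8853       1,073.9305
P = 95.8650.
Convexity = Σ t(t+1)·PV / [P·(1+y)²] = 1,073.9305 / (95.8650 × 1.120422) = 9.99848.

10.00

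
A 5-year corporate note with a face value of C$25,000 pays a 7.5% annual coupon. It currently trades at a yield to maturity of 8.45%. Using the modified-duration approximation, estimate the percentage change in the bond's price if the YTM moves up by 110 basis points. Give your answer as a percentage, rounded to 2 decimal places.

Periodic yield y = 0.0845. Modified duration first:
  t   CF        PV=CF/(1+0.0845)^t    t·PV
  1     1,875.00     1,728.9073     1,728.9073
  2     1,875.00     1,594.1976     3,188.3953
  3     1,875.00     1,469.9840     4,409.9520
  4     1,875.00     1,355.4486     5,421.7943
  5    26,875.00    17,914.3350    89,571.6750
  Σ                 24,062.8725   104,320.7238
P = 24,062.8725; D_Mac = 4.33534 yrs; D_mod = 4.33534/(1+0.0845) = 3.99755 yrs.
ΔP/P ≈ -D_mod · Δy = -3.99755 × (+0.011) = -0.043973 = -4.3973%.

-4.40%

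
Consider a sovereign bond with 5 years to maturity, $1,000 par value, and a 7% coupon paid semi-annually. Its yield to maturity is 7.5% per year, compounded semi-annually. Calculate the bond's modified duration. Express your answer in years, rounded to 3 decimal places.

4.140 years

Periodic yield y = 0.0375. First find Macaulay duration:
  t   CF        PV=CF/(1+0.0375)^t    t·PV
  1        35.00        33.7349        33.7349
  2        35.00        32.5156        65.0312
  3        35.00        31.3403        94.0210
  4        35.00        30.2076       120.8302
  5        35.00        29.1157       145.5786
  6        35.00        28.0633       168.3801
  7        35.00        27.0490       189.3430
  8        35.00        26.0713       208.5706
  9        35.00        25.1290       226.1609
  10    1,035.00       716.2412     7,162.4119
  Σ                    979.4680     8,414.0626
P = 979.4680; Macaulay duration = 8,414.0626 / 979.4680 = 8.59044 half-year periods = 4.29522 years.
Modified duration = D_Mac / (1 + y) = 4.29522 / 1.0375 = 4.13997 years.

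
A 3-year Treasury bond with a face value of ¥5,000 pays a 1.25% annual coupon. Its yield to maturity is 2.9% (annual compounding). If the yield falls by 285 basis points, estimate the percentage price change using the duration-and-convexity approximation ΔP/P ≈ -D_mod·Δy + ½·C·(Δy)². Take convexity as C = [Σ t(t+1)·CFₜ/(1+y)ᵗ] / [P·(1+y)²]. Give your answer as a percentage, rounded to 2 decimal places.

With y = 0.029:
  t   CF        PV=CF/(1+0.029)^t    t·PV        t(t+1)·PV
  1        62.50        60.7386        60.7386         121.4772
  2        62.50        59.0268       118.0536         354.1608
  3     5,062.50     4,646.4248    13,939.2744      55,757.0975
  Σ                  4,766.1902    14,118.0666      56,232.7355
P = 4,766.1902; D_Mac = 2.96213 yrs; D_mod = 2.87865 yrs; C = 11.14261.
Duration effect: -2.87865 × (-0.0285) = +0.082041
Convexity effect: 0.5 × 11.14261 × (-0.0285)² = +0.0045253
ΔP/P ≈ +0.082041 + 0.0045253 = +0.086567 = +8.6567%.

+8.66%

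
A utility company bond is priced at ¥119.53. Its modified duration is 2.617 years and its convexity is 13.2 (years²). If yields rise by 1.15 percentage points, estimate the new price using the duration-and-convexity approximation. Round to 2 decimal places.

¥116.04

Duration effect: -D_mod·Δy = -2.617 × (+0.0115) = -0.0300955
Convexity effect: ½·C·(Δy)² = 0.5 × 13.2 × (0.0115)² = +0.00087285
ΔP/P ≈ -0.0300955 + 0.00087285 = -0.02922265
New price ≈ 119.53 × (1 - 0.02922265) = 116.0370166455.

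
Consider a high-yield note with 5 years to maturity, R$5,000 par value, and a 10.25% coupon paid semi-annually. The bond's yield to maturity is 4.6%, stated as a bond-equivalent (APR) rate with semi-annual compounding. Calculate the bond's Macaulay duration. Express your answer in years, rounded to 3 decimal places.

4.150 years

Periodic yield y = 0.023. Discount each cash flow and weight by its period:
  t   CF        PV=CF/(1+0.023)^t    t·PV
  1       256.25       250.4888       250.4888
  2       256.25       244.8570       489.7141
  3       256.25       239.3520       718.0559
  4       256.25       233.9706       935.8825
  5       256.25       228.7103     1,143.5515
  6       256.25       223.5682     1,341.4093
  7       256.25       218.5418     1,529.7923
  8       256.25       213.6283     1,709.0265
  9       256.25       208.8253     1,879.4279
  10    5,256.25     4,187.1612    41,871.6115
  Σ                  6,249.1034    51,868.9603
Price P = Σ PV = 6,249.1034.
Macaulay duration = Σ(t·PV) / P = 51,868.9603 / 6,249.1034 = 8.30022 half-year periods.
In years: 8.30022 / 2 = 4.15011 years.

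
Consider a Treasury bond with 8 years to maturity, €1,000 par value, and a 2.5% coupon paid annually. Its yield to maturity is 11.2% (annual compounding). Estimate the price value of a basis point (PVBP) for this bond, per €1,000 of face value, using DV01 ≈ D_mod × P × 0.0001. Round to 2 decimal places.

€0.35

Periodic yield y = 0.112.
  t   CF        PV=CF/(1+0.112)^t    t·PV
  1        25.00        22.4820        22.4820
  2        25.00        20.2176        40.4353
  3        25.00        18.1813        54.5440
  4        25.00        16.3501        65.4005
  5        25.00        14.7033        73.5167
  6        25.00        13.2224        79.3346
  7        25.00        11.8907        83.2347
  8     1,025.00       438.4152     3,507.3213
  Σ                    555.4627     3,926.2691
P = 555.4627; D_Mac = 7.06847 yrs; D_mod = 6.35653 yrs.
DV01 ≈ 6.35653 × 555.4627 × 0.0001 = 0.353082.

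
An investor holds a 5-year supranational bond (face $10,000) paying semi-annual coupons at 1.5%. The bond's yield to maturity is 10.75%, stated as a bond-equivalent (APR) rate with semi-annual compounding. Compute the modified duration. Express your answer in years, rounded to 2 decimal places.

Periodic yield y = 0.05375. First find Macaulay duration:
  t   CF        PV=CF/(1+0.05375)^t    t·PV
  1        75.00        71.1744        71.1744
  2        75.00        67.5439       135.0878
  3        75.00        64.0986       192.2958
  4        75.00        60.8290       243.3161
  5        75.00        57.7262       288.6312
  6        75.00        54.7817       328.6904
  7        75.00        51.9874       363.9118
  8        75.00        49.3356       394.6849
  9        75.00        46.8191       421.3718
  10   10,075.00     5,968.5547    59,685.5470
  Σ                  6,492.8507    62,124.7113
P = 6,492.8507; Macaulay duration = 62,124.7113 / 6,492.8507 = 9.56817 half-year periods = 4.78409 years.
Modified duration = D_Mac / (1 + y) = 4.78409 / 1.05375 = 4.54006 years.

4.54 years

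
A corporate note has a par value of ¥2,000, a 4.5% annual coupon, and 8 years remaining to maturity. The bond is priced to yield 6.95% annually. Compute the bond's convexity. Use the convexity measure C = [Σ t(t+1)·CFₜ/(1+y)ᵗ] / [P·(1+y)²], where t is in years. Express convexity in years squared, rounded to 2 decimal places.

50.41

With y = 0.0695:
  t   CF        PV=CF/(1+0.0695)^t    t·PV        t(t+1)·PV
  1        90.00        84.1515        84.1515         168.3029
  2        90.00        78.6830       157.3660         472.0980
  3        90.00        73.5699       220.7097         882.8388
  4        90.00        68.7891       275.1562       1,375.7811
  5        90.00        64.3189       321.5945       1,929.5668
  6        90.00        60.1392       360.8353       2,525.8472
  7        90.00        56.2312       393.6181       3,148.9446
  8     2,090.00     1,220.9559     9,767.6471      87,908.8242
  Σ                  1,706.8386    11,581.0784      98,412.2036
P = 1,706.8386.
Convexity = Σ t(t+1)·PV / [P·(1+y)²] = 98,412.2036 / (1,706.8386 × 1.143830) = 50.40747.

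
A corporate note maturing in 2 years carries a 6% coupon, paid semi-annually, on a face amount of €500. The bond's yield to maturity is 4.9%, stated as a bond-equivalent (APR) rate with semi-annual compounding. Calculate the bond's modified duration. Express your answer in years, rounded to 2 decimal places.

Periodic yield y = 0.0245. First find Macaulay duration:
  t   CF        PV=CF/(1+0.0245)^t    t·PV
  1        15.00        14.6413        14.6413
  2        15.00        14.2912        28.5823
  3        15.00        13.9494        41.8482
  4       515.00       467.4761     1,869.9043
  Σ                    510.3579     1,954.9760
P = 510.3579; Macaulay duration = 1,954.9760 / 510.3579 = 3.83060 half-year periods = 1.91530 years.
Modified duration = D_Mac / (1 + y) = 1.91530 / 1.0245 = 1.86950 years.

1.87 years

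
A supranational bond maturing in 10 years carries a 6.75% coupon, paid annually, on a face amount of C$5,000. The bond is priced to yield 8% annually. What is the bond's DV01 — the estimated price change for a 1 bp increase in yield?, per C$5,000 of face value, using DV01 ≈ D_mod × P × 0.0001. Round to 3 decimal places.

Periodic yield y = 0.08.
  t   CF        PV=CF/(1+0.08)^t    t·PV
  1       337.50       312.5000       312.5000
  2       337.50       289.3519       578.7037
  3       337.50       267.9184       803.7551
  4       337.50       248.0726       992.2903
  5       337.50       229.6968     1,148.4841
  6       337.50       212.6822     1,276.0935
  7       337.50       196.9280     1,378.4961
  8       337.50       182.3407     1,458.7260
  9       337.50       168.8340     1,519.5062
  10    5,337.50     2,472.2952    24,722.9524
  Σ                  4,580.6199    34,191.5075
P = 4,580.6199; D_Mac = 7.46438 yrs; D_mod = 6.91147 yrs.
DV01 ≈ 6.91147 × 4,580.6199 × 0.0001 = 3.165880.

C$3.166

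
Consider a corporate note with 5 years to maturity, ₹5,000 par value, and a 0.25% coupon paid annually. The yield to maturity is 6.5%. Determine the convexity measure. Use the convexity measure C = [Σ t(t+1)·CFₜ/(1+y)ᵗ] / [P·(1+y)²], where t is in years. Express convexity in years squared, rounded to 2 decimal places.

26.24

With y = 0.065:
  t   CF        PV=CF/(1+0.065)^t    t·PV        t(t+1)·PV
  1        12.50        11.7371        11.7371          23.4742
  2        12.50        11.0207        22.0415          66.1244
  3        12.50        10.3481        31.0443         124.1774
  4        12.50         9.7165        38.8662         194.3308
  5     5,012.50     3,658.5277    18,292.6385     109,755.8308
  Σ                  3,701.3502    18,396.3275     110,163.9376
P = 3,701.3502.
Convexity = Σ t(t+1)·PV / [P·(1+y)²] = 110,163.9376 / (3,701.3502 × 1.134225) = 26.24098.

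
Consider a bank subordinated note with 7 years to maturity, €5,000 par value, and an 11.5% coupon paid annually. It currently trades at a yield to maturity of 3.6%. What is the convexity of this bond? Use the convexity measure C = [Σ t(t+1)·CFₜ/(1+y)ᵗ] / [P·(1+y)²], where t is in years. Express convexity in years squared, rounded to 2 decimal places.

With y = 0.036:
  t   CF        PV=CF/(1+0.036)^t    t·PV        t(t+1)·PV
  1       575.00       555.0193       555.0193       1,110.0386
  2       575.00       535.7329     1,071.4658       3,214.3975
  3       575.00       517.1167     1,551.3502       6,205.4006
  4       575.00       499.1474     1,996.5896       9,982.9482
  5       575.00       481.8025     2,409.0126      14,454.0756
  6       575.00       465.0603     2,790.3621      19,532.5346
  7     5,575.00     4,352.3778    30,466.6444     243,733.1553
  Σ                  7,406.2570    40,840.4441     298,232.5505
P = 7,406.2570.
Convexity = Σ t(t+1)·PV / [P·(1+y)²] = 298,232.5505 / (7,406.2570 × 1.073296) = 37.51775.

37.52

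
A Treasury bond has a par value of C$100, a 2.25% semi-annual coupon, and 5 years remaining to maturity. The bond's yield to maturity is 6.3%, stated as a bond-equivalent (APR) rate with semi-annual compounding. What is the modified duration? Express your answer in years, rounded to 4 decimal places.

4.5824 years

Periodic yield y = 0.0315. First find Macaulay duration:
  t   CF        PV=CF/(1+0.0315)^t    t·PV
  1        1.125         1.0906         1.0906
  2        1.125         1.0573         2.1147
  3        1.125         1.0250         3.0751
  4        1.125         0.9937         3.9750
  5        1.125         0.9634         4.8170
  6        1.125         0.9340         5.6039
  7        1.125         0.9055         6.3382
  8        1.125         0.8778         7.0224
  9        1.125         0.8510         7.6590
  10     101.125        74.1594       741.5940
  Σ                     82.8578       783.2900
P = 82.8578; Macaulay duration = 783.2900 / 82.8578 = 9.45342 half-year periods = 4.72671 years.
Modified duration = D_Mac / (1 + y) = 4.72671 / 1.0315 = 4.58237 years.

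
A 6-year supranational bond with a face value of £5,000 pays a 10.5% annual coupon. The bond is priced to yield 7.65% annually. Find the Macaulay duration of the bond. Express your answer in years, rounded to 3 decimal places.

4.825 years

Periodic yield y = 0.0765. Discount each cash flow and weight by its year:
  t   CF        PV=CF/(1+0.0765)^t    t·PV
  1       525.00       487.6916       487.6916
  2       525.00       453.0345       906.0689
  3       525.00       420.8402     1,262.5205
  4       525.00       390.9338     1,563.7350
  5       525.00       363.1526     1,815.7629
  6     5,525.00     3,550.1612    21,300.9674
  Σ                  5,665.8138    27,336.7464
Price P = Σ PV = 5,665.8138.
Macaulay duration = Σ(t·PV) / P = 27,336.7464 / 5,665.8138 = 4.82486 years.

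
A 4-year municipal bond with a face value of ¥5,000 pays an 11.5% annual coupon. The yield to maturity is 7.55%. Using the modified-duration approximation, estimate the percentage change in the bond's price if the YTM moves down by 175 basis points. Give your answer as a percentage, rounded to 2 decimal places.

+5.63%

Periodic yield y = 0.0755. Modified duration first:
  t   CF        PV=CF/(1+0.0755)^t    t·PV
  1       575.00       534.6351       534.6351
  2       575.00       497.1037       994.2074
  3       575.00       462.2071     1,386.6213
  4     5,575.00     4,166.8053    16,667.2214
  Σ                  5,660.7512    19,582.6851
P = 5,660.7512; D_Mac = 3.45938 yrs; D_mod = 3.45938/(1+0.0755) = 3.21653 yrs.
ΔP/P ≈ -D_mod · Δy = -3.21653 × (-0.0175) = +0.056289 = +5.6289%.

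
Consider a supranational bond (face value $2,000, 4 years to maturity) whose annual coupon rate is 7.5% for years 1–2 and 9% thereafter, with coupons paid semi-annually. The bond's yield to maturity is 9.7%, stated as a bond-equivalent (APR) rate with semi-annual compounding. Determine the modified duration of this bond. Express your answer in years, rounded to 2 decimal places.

3.34 years

Periodic yield y = 0.0485. First find Macaulay duration:
  t   CF        PV=CF/(1+0.0485)^t    t·PV
  1        75.00        71.5308        71.5308
  2        75.00        68.2220       136.4440
  3        75.00        65.0663       195.1988
  4        75.00        62.0565       248.2261
  5        90.00        71.0232       355.1161
  6        90.00        67.7379       406.4276
  7        90.00        64.6046       452.2322
  8     2,090.00     1,430.8655    11,446.9239
  Σ                  1,901.1068    13,312.0995
P = 1,901.1068; Macaulay duration = 13,312.0995 / 1,901.1068 = 7.00229 half-year periods = 3.50114 years.
Modified duration = D_Mac / (1 + y) = 3.50114 / 1.0485 = 3.33919 years.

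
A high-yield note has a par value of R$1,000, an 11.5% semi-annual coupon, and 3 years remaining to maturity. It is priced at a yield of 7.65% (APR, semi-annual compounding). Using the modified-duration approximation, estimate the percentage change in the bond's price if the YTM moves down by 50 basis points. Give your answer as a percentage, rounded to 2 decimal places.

+1.27%

Periodic yield y = 0.03825. Modified duration first:
  t   CF        PV=CF/(1+0.03825)^t    t·PV
  1        57.50        55.3817        55.3817
  2        57.50        53.3413       106.6827
  3        57.50        51.3762       154.1286
  4        57.50        49.4835       197.9339
  5        57.50        47.6605       238.3023
  6     1,057.50       844.2455     5,065.4728
  Σ                  1,101.4886     5,817.9019
P = 1,101.4886; D_Mac = 5.28185 half-year periods = 2.64093 yrs; D_mod = 2.64093/(1+0.03825) = 2.54363 yrs.
ΔP/P ≈ -D_mod · Δy = -2.54363 × (-0.005) = +0.012718 = +1.2718%.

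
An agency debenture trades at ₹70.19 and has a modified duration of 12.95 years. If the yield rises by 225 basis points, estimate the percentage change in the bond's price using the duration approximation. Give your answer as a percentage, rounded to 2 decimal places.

-29.14%

Duration approximation: ΔP/P ≈ -D_mod · Δy = -12.95 × (+0.0225) = -0.291375.
As a percentage: -29.1375%.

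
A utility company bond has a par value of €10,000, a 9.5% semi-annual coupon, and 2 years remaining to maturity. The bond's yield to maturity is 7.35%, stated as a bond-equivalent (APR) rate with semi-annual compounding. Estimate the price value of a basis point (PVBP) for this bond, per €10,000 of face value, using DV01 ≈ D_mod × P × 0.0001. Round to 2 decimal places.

Periodic yield y = 0.03675.
  t   CF        PV=CF/(1+0.03675)^t    t·PV
  1       475.00       458.1625       458.1625
  2       475.00       441.9219       883.8438
  3       475.00       426.2570     1,278.7709
  4    10,475.00     9,066.8797    36,267.5190
  Σ                 10,393.2211    38,888.2961
P = 10,393.2211; D_Mac = 3.74170 half-year periods = 1.87085 yrs; D_mod = 1.80453 yrs.
DV01 ≈ 1.80453 × 10,393.2211 × 0.0001 = 1.875491.

€1.88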